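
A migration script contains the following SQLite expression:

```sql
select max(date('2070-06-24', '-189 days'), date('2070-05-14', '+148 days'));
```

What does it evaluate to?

2070-10-09

date('2070-06-24', '-189 days') → 2069-12-17.
date('2070-05-14', '+148 days') → 2070-10-09.
Later of the two is 2070-10-09.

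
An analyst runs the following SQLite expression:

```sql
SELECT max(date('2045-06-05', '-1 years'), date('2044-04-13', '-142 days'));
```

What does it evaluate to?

date('2045-06-05', '-1 years') → 2044-06-05.
date('2044-04-13', '-142 days') → 2043-11-23.
Later of the two is 2044-06-05.

2044-06-05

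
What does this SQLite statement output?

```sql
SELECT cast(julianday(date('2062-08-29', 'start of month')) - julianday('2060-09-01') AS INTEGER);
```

699

`start of month` rewinds 2062-08-29 to 2062-08-01.
29 days remain in September 2060 after the 1st (30 − 1).
Full months from October 2060 through July 2062 contribute their day counts.
Then 1 day into August 2062.
Total: 29 + 31 + 30 + 31 + 31 + 28 + 31 + 30 + 31 + 30 + 31 + 31 + 30 + 31 + 30 + 31 + 31 + 28 + 31 + 30 + 31 + 30 + 31 + 1 = 699.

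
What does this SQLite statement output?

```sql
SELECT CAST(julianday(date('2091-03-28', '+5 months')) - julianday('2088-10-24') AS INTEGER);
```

1038

Adding +5 months to 2091-03-28 gives 2091-08-28.
7 days remain in October 2088 after the 24th (31 − 24).
Full months from November 2088 through July 2091 contribute their day counts.
Then 28 days into August 2091.
Total: 7 + 30 + 31 + 31 + 28 + 31 + 30 + 31 + 30 + 31 + 31 + 30 + 31 + 30 + 31 + 31 + 28 + 31 + 30 + 31 + 30 + 31 + 31 + 30 + 31 + 30 + 31 + 31 + 28 + 31 + 30 + 31 + 30 + 31 + 28 = 1038.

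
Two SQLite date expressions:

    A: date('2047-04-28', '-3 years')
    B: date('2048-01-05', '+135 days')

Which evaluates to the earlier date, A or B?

A

A = 2044-04-28.
B = 2048-05-19.
A is earlier.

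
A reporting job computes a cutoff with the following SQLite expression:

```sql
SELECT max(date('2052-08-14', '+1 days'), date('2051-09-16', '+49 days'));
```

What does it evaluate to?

2052-08-15

date('2052-08-14', '+1 days') → 2052-08-15.
date('2051-09-16', '+49 days') → 2051-11-04.
Later of the two is 2052-08-15.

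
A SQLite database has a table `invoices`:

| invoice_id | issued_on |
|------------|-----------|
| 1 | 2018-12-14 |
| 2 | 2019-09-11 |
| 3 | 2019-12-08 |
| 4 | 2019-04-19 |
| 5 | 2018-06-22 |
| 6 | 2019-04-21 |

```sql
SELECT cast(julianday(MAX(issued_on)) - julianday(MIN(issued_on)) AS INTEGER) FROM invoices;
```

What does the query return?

MIN = 2018-06-22, MAX = 2019-12-08.
8 days remain in June 2018 after the 22nd (30 − 22).
Full months from July 2018 through November 2019 contribute their day counts.
Then 8 days into December 2019.
Total: 8 + 31 + 31 + 30 + 31 + 30 + 31 + 31 + 28 + 31 + 30 + 31 + 30 + 31 + 31 + 30 + 31 + 30 + 8 = 534.

534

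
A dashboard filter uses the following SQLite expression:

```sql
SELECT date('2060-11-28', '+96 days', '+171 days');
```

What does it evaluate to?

2061-08-22

Applying '+96 days' to 2060-11-28: counting 96 days forward gives 2061-03-04.
Applying '+171 days' to 2061-03-04: counting 171 days forward gives 2061-08-22.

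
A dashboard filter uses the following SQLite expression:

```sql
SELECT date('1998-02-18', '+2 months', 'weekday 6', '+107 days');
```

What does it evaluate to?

1998-08-03

Adding +2 months to 1998-02-18 gives 1998-04-18.
`weekday 6` advances to the next Saturday; 1998-04-18 is already a Saturday, so it stays at 1998-04-18.
Applying '+107 days' to 1998-04-18: counting 107 days forward gives 1998-08-03.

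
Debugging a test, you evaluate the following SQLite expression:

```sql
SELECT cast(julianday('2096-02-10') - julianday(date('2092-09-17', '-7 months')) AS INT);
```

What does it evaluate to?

Adding -7 months to 2092-09-17 gives 2092-02-17.
12 days remain in February 2092 after the 17th (29 − 17).
Full months from March 2092 through January 2096 contribute their day counts.
Then 10 days into February 2096.
Total: 12 + 31 + 30 + 31 + 30 + 31 + 31 + 30 + 31 + 30 + 31 + 31 + 28 + 31 + 30 + 31 + 30 + 31 + 31 + 30 + 31 + 30 + 31 + 31 + 28 + 31 + 30 + 31 + 30 + 31 + 31 + 30 + 31 + 30 + 31 + 31 + 28 + 31 + 30 + 31 + 30 + 31 + 31 + 30 + 31 + 30 + 31 + 31 + 10 = 1454.

1454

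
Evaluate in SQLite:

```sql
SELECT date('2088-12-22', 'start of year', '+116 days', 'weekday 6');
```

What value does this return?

`start of year` rewinds 2088-12-22 to 2088-01-01.
Applying '+116 days' to 2088-01-01: counting 116 days forward gives 2088-04-26.
`weekday 6` advances to the next Saturday; 2088-04-26 is a Monday, so it moves forward to 2088-05-01.

2088-05-01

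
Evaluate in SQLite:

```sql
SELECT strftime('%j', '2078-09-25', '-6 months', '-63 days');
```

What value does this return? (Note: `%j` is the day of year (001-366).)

021

First apply '-6 months', '-63 days': 2078-09-25 → 2078-01-21.
Day-of-year for 2078-01-21: days since 2078-01-01 inclusive = 21, zero-padded to 021.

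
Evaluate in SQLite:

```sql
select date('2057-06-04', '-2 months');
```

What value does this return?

2057-04-04

Adding -2 months to 2057-06-04 gives 2057-04-04.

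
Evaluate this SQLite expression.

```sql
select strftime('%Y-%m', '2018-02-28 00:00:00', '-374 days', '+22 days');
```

2017-03

First apply '-374 days', '+22 days': 2018-02-28 00:00:00 → 2017-03-13 00:00:00.
`%Y-%m` extracts the year-month: 2017-03.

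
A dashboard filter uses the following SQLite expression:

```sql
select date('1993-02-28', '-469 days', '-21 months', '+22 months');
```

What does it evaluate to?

1991-12-17

Applying '-469 days' to 1993-02-28: counting 469 days back gives 1991-11-17.
Adding -21 months to 1991-11-17 gives 1990-02-17.
Adding +22 months to 1990-02-17 gives 1991-12-17.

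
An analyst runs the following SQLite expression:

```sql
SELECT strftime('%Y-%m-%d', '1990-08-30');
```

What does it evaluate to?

`%Y-%m-%d` extracts the ISO date: 1990-08-30.

1990-08-30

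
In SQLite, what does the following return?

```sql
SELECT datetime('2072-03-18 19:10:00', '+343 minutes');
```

343 minutes = 5h 43m; +343 minutes from 2072-03-18 19:10:00 is 2072-03-19 00:53:00 (crosses midnight).

2072-03-19 00:53:00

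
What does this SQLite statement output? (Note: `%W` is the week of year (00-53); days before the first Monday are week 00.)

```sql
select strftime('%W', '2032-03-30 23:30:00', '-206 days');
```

First apply '-206 days': 2032-03-30 23:30:00 → 2031-09-06 23:30:00.
2031-09-06 is a Saturday. SQLite's %W counts Mondays since the year started; the result is 35.

35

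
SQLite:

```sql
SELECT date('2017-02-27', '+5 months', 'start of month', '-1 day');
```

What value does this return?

Adding +5 months to 2017-02-27 gives 2017-07-27.
`start of month` rewinds 2017-07-27 to 2017-07-01.
Going back 1 day from 2017-07-01 reaches 2017-06-30 (last day of June, 30 days).

2017-06-30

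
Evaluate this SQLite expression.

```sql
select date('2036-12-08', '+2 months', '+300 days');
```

Adding +2 months to 2036-12-08 gives 2037-02-08.
Applying '+300 days' to 2037-02-08: counting 300 days forward gives 2037-12-05.

2037-12-05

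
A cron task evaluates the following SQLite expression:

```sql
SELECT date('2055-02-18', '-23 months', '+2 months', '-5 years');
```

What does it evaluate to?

Adding -23 months to 2055-02-18 gives 2053-03-18.
Adding +2 months to 2053-03-18 gives 2053-05-18.
Adding -5 years to 2053-05-18 gives 2048-05-18.

2048-05-18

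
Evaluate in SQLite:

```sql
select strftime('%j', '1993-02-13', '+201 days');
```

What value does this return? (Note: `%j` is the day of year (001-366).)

245

First apply '+201 days': 1993-02-13 → 1993-09-02.
Day-of-year for 1993-09-02: days since 1993-01-01 inclusive = 245, zero-padded to 245.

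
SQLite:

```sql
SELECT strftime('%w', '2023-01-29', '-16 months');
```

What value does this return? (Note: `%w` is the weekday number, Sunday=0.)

3

First apply '-16 months': 2023-01-29 → 2021-09-29.
2021-09-29 is a Wednesday; with Sunday=0 that is 3.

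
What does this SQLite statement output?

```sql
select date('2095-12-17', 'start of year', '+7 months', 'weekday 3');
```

`start of year` rewinds 2095-12-17 to 2095-01-01.
Adding +7 months to 2095-01-01 gives 2095-08-01.
`weekday 3` advances to the next Wednesday; 2095-08-01 is a Monday, so it moves forward to 2095-08-03.

2095-08-03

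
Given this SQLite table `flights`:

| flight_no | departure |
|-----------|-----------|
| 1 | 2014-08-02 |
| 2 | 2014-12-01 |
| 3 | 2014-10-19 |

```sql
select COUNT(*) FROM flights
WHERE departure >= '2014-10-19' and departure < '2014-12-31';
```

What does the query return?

2

Rows in [2014-10-19, 2014-12-31): 2014-12-01, 2014-10-19 → 2 rows.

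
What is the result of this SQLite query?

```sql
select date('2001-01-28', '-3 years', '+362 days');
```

1999-01-25

Adding -3 years to 2001-01-28 gives 1998-01-28.
Applying '+362 days' to 1998-01-28: counting 362 days forward gives 1999-01-25.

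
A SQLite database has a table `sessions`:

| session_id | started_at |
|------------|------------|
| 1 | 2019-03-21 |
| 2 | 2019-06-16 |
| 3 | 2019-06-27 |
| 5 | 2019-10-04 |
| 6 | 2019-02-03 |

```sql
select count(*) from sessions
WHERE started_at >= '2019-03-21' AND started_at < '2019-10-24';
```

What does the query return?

4

Rows in [2019-03-21, 2019-10-24): 2019-03-21, 2019-06-16, 2019-06-27, 2019-10-04 → 4 rows.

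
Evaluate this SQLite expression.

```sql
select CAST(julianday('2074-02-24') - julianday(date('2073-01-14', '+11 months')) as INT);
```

72

Adding +11 months to 2073-01-14 gives 2073-12-14.
17 days remain in December 2073 after the 14th (31 − 14).
January 2074: 31 days.
Then 24 days into February 2074.
Total: 17 + 31 + 24 = 72.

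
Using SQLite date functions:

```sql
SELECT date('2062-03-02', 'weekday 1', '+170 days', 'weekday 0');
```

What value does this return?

`weekday 1` advances to the next Monday; 2062-03-02 is a Thursday, so it moves forward to 2062-03-06.
Applying '+170 days' to 2062-03-06: counting 170 days forward gives 2062-08-23.
`weekday 0` advances to the next Sunday; 2062-08-23 is a Wednesday, so it moves forward to 2062-08-27.

2062-08-27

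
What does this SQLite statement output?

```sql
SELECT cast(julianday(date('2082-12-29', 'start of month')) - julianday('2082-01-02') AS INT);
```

333

`start of month` rewinds 2082-12-29 to 2082-12-01.
29 days remain in January 2082 after the 2nd (31 − 2).
Full months from February 2082 through November 2082 contribute their day counts.
Then 1 day into December 2082.
Total: 29 + 28 + 31 + 30 + 31 + 30 + 31 + 31 + 30 + 31 + 30 + 1 = 333.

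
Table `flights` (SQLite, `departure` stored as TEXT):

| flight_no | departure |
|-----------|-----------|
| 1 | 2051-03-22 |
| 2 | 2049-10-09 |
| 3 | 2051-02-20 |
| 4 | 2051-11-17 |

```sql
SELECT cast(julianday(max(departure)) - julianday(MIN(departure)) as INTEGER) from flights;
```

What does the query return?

769

MIN = 2049-10-09, MAX = 2051-11-17.
22 days remain in October 2049 after the 9th (31 − 9).
Full months from November 2049 through October 2051 contribute their day counts.
Then 17 days into November 2051.
Total: 22 + 30 + 31 + 31 + 28 + 31 + 30 + 31 + 30 + 31 + 31 + 30 + 31 + 30 + 31 + 31 + 28 + 31 + 30 + 31 + 30 + 31 + 31 + 30 + 31 + 17 = 769.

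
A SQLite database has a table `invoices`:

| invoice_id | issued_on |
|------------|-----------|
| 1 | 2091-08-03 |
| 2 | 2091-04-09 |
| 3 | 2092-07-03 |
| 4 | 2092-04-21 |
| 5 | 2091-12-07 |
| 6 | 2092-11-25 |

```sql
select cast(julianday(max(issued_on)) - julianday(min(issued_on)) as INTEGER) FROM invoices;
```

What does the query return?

MIN = 2091-04-09, MAX = 2092-11-25.
21 days remain in April 2091 after the 9th (30 − 9).
Full months from May 2091 through October 2092 contribute their day counts.
Then 25 days into November 2092.
Total: 21 + 31 + 30 + 31 + 31 + 30 + 31 + 30 + 31 + 31 + 29 + 31 + 30 + 31 + 30 + 31 + 31 + 30 + 31 + 25 = 596.

596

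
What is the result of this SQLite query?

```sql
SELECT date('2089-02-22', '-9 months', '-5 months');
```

Adding -9 months to 2089-02-22 gives 2088-05-22.
Adding -5 months to 2088-05-22 gives 2087-12-22.

2087-12-22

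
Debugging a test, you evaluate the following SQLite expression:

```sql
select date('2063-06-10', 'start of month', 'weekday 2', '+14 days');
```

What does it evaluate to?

2063-06-19

`start of month` rewinds 2063-06-10 to 2063-06-01.
`weekday 2` advances to the next Tuesday; 2063-06-01 is a Friday, so it moves forward to 2063-06-05.
Advancing 14 more days within June lands on 2063-06-19.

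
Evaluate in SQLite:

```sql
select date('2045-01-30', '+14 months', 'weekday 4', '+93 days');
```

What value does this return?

Adding +14 months to 2045-01-30 gives 2046-03-30.
`weekday 4` advances to the next Thursday; 2046-03-30 is a Friday, so it moves forward to 2046-04-05.
Applying '+93 days' to 2046-04-05: counting 93 days forward gives 2046-07-07.

2046-07-07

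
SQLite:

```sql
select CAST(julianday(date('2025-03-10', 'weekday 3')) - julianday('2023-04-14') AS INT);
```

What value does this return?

`weekday 3` advances to the next Wednesday; 2025-03-10 is a Monday, so it moves forward to 2025-03-12.
16 days remain in April 2023 after the 14th (30 − 14).
Full months from May 2023 through February 2025 contribute their day counts.
Then 12 days into March 2025.
Total: 16 + 31 + 30 + 31 + 31 + 30 + 31 + 30 + 31 + 31 + 29 + 31 + 30 + 31 + 30 + 31 + 31 + 30 + 31 + 30 + 31 + 31 + 28 + 12 = 698.

698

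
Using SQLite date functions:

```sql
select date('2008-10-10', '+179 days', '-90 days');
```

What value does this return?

2009-01-07

Applying '+179 days' to 2008-10-10: counting 179 days forward gives 2009-04-07.
Applying '-90 days' to 2009-04-07: counting 90 days back gives 2009-01-07.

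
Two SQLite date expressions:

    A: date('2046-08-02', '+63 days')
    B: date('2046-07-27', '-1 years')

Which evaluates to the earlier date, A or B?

A = 2046-10-04.
B = 2045-07-27.
B is earlier.

B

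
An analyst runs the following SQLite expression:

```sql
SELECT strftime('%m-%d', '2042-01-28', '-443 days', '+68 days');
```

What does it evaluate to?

First apply '-443 days', '+68 days': 2042-01-28 → 2041-01-18.
`%m-%d` extracts the month-day: 01-18.

01-18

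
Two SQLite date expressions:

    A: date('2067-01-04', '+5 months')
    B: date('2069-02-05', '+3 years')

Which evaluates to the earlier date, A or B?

A = 2067-06-04.
B = 2072-02-05.
A is earlier.

A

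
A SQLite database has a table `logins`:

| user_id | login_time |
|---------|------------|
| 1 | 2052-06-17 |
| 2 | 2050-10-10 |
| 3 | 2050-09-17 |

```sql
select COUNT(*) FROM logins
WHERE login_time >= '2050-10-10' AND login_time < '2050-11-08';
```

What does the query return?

1

Rows in [2050-10-10, 2050-11-08): 2050-10-10 → 1 row.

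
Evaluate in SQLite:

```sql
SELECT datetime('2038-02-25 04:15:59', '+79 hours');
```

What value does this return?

+79 hours from 2038-02-25 04:15:59 is 2038-02-28 11:15:59 (crosses midnight).

2038-02-28 11:15:59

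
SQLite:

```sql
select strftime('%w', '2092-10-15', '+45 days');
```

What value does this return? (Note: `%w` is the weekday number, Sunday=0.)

6

First apply '+45 days': 2092-10-15 → 2092-11-29.
2092-11-29 is a Saturday; with Sunday=0 that is 6.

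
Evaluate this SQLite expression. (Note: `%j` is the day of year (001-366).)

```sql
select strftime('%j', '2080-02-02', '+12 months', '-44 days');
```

355

First apply '+12 months', '-44 days': 2080-02-02 → 2080-12-20.
Day-of-year for 2080-12-20: days since 2080-01-01 inclusive = 355, zero-padded to 355.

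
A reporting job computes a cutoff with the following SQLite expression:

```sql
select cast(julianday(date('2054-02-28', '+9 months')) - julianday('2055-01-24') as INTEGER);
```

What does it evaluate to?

-57

Adding +9 months to 2054-02-28 gives 2054-11-28.
2 days remain in November 2054 after the 28th (30 − 28).
December 2054: 31 days.
Then 24 days into January 2055.
Total: 2 + 31 + 24 = 57.
The subtraction is earlier − later, so the result is −57 → -57.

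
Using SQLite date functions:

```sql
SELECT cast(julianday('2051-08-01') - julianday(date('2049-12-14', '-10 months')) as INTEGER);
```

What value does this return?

898

Adding -10 months to 2049-12-14 gives 2049-02-14.
14 days remain in February 2049 after the 14th (28 − 14).
Full months from March 2049 through July 2051 contribute their day counts.
Then 1 day into August 2051.
Total: 14 + 31 + 30 + 31 + 30 + 31 + 31 + 30 + 31 + 30 + 31 + 31 + 28 + 31 + 30 + 31 + 30 + 31 + 31 + 30 + 31 + 30 + 31 + 31 + 28 + 31 + 30 + 31 + 30 + 31 + 1 = 898.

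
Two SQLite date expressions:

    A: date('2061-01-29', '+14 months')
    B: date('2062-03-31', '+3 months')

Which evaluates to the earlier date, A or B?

A = 2062-03-29.
B = 2062-07-01.
A is earlier.

A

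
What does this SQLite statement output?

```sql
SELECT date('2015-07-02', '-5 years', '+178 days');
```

2010-12-27

Adding -5 years to 2015-07-02 gives 2010-07-02.
Applying '+178 days' to 2010-07-02: counting 178 days forward gives 2010-12-27.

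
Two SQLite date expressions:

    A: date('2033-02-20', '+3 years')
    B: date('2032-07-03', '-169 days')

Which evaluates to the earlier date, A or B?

B

A = 2036-02-20.
B = 2032-01-16.
B is earlier.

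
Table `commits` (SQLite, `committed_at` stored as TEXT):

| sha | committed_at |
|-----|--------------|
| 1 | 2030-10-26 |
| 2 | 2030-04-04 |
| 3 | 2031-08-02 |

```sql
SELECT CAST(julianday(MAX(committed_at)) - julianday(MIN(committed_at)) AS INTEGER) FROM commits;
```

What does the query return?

MIN = 2030-04-04, MAX = 2031-08-02.
26 days remain in April 2030 after the 4th (30 − 4).
Full months from May 2030 through July 2031 contribute their day counts.
Then 2 days into August 2031.
Total: 26 + 31 + 30 + 31 + 31 + 30 + 31 + 30 + 31 + 31 + 28 + 31 + 30 + 31 + 30 + 31 + 2 = 485.

485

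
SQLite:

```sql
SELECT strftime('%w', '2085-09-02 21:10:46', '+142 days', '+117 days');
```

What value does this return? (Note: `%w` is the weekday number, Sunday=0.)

0

First apply '+142 days', '+117 days': 2085-09-02 21:10:46 → 2086-05-19 21:10:46.
2086-05-19 is a Sunday; with Sunday=0 that is 0.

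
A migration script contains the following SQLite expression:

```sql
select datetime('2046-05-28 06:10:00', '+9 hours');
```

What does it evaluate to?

2046-05-28 15:10:00

+9 hours from 2046-05-28 06:10:00 is 2046-05-28 15:10:00.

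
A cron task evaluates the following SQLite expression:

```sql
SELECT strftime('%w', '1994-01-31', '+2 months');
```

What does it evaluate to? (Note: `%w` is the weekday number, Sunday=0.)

4

First apply '+2 months': 1994-01-31 → 1994-03-31.
1994-03-31 is a Thursday; with Sunday=0 that is 4.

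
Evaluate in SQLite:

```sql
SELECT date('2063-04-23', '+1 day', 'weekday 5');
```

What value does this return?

2063-04-27

Advancing 1 more day within April lands on 2063-04-24.
`weekday 5` advances to the next Friday; 2063-04-24 is a Tuesday, so it moves forward to 2063-04-27.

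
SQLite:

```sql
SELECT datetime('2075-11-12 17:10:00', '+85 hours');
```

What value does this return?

2075-11-16 06:10:00

+85 hours from 2075-11-12 17:10:00 is 2075-11-16 06:10:00 (crosses midnight).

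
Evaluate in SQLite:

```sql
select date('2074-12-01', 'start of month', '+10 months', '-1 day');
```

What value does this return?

2075-09-30

`start of month` rewinds 2074-12-01 to 2074-12-01.
Adding +10 months to 2074-12-01 gives 2075-10-01.
Going back 1 day from 2075-10-01 reaches 2075-09-30 (last day of September, 30 days).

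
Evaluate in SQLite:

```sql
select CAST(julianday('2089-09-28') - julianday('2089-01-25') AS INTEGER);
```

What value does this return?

6 days remain in January 2089 after the 25th (31 − 25).
Full months from February 2089 through August 2089 contribute their day counts.
Then 28 days into September 2089.
Total: 6 + 28 + 31 + 30 + 31 + 30 + 31 + 31 + 28 = 246.

246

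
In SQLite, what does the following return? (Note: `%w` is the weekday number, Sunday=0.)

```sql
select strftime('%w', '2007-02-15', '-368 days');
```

0

First apply '-368 days': 2007-02-15 → 2006-02-12.
2006-02-12 is a Sunday; with Sunday=0 that is 0.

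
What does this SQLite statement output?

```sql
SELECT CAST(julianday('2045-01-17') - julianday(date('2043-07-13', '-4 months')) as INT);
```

Adding -4 months to 2043-07-13 gives 2043-03-13.
18 days remain in March 2043 after the 13th (31 − 13).
Full months from April 2043 through December 2044 contribute their day counts.
Then 17 days into January 2045.
Total: 18 + 30 + 31 + 30 + 31 + 31 + 30 + 31 + 30 + 31 + 31 + 29 + 31 + 30 + 31 + 30 + 31 + 31 + 30 + 31 + 30 + 31 + 17 = 676.

676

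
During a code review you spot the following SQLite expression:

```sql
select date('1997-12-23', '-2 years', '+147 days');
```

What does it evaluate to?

1996-05-18

Adding -2 years to 1997-12-23 gives 1995-12-23.
Applying '+147 days' to 1995-12-23: counting 147 days forward gives 1996-05-18.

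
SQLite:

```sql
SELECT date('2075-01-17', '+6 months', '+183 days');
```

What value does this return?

Adding +6 months to 2075-01-17 gives 2075-07-17.
Applying '+183 days' to 2075-07-17: counting 183 days forward gives 2076-01-16.

2076-01-16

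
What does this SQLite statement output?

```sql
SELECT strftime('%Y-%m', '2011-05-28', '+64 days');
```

First apply '+64 days': 2011-05-28 → 2011-07-31.
`%Y-%m` extracts the year-month: 2011-07.

2011-07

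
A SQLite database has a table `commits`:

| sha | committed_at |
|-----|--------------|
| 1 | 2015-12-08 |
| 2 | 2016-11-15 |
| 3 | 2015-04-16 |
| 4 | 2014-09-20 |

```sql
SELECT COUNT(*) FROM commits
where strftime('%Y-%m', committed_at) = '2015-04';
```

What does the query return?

Rows with year-month 2015-04: 2015-04-16 → 1.

1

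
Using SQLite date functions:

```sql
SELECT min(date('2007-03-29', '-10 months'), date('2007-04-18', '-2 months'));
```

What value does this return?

date('2007-03-29', '-10 months') → 2006-05-29.
date('2007-04-18', '-2 months') → 2007-02-18.
Earlier of the two is 2006-05-29.

2006-05-29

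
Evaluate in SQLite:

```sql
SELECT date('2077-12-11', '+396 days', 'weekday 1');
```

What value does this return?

2079-01-16

Applying '+396 days' to 2077-12-11: counting 396 days forward gives 2079-01-11.
`weekday 1` advances to the next Monday; 2079-01-11 is a Wednesday, so it moves forward to 2079-01-16.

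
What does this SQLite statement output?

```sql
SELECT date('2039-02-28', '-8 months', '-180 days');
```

2037-12-30

Adding -8 months to 2039-02-28 gives 2038-06-28.
Applying '-180 days' to 2038-06-28: counting 180 days back gives 2037-12-30.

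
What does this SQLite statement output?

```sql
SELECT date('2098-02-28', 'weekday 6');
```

2098-03-01

`weekday 6` advances to the next Saturday; 2098-02-28 is a Friday, so it moves forward to 2098-03-01.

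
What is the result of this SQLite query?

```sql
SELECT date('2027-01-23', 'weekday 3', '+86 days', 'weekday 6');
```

`weekday 3` advances to the next Wednesday; 2027-01-23 is a Saturday, so it moves forward to 2027-01-27.
Applying '+86 days' to 2027-01-27: counting 86 days forward gives 2027-04-23.
`weekday 6` advances to the next Saturday; 2027-04-23 is a Friday, so it moves forward to 2027-04-24.

2027-04-24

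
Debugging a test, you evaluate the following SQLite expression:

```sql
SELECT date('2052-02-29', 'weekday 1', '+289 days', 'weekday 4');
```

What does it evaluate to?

2052-12-19

`weekday 1` advances to the next Monday; 2052-02-29 is a Thursday, so it moves forward to 2052-03-04.
Applying '+289 days' to 2052-03-04: counting 289 days forward gives 2052-12-18.
`weekday 4` advances to the next Thursday; 2052-12-18 is a Wednesday, so it moves forward to 2052-12-19.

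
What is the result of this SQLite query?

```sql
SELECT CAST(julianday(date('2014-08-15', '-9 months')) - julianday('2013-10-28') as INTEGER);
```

18

Adding -9 months to 2014-08-15 gives 2013-11-15.
3 days remain in October 2013 after the 28th (31 − 28).
Then 15 days into November 2013.
Total: 3 + 15 = 18.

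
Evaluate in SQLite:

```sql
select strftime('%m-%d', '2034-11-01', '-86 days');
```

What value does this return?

First apply '-86 days': 2034-11-01 → 2034-08-07.
`%m-%d` extracts the month-day: 08-07.

08-07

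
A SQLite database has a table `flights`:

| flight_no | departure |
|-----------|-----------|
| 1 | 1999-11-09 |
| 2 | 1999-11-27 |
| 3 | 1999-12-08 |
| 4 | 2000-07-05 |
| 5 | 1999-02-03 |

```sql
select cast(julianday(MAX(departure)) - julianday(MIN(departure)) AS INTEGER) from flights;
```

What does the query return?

MIN = 1999-02-03, MAX = 2000-07-05.
25 days remain in February 1999 after the 3rd (28 − 3).
Full months from March 1999 through June 2000 contribute their day counts.
Then 5 days into July 2000.
Total: 25 + 31 + 30 + 31 + 30 + 31 + 31 + 30 + 31 + 30 + 31 + 31 + 29 + 31 + 30 + 31 + 30 + 5 = 518.

518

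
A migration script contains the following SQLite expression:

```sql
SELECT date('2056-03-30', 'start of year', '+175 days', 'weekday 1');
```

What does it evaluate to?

`start of year` rewinds 2056-03-30 to 2056-01-01.
Applying '+175 days' to 2056-01-01: counting 175 days forward gives 2056-06-24.
`weekday 1` advances to the next Monday; 2056-06-24 is a Saturday, so it moves forward to 2056-06-26.

2056-06-26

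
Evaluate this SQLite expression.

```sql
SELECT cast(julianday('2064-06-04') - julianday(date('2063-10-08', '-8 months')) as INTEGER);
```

Adding -8 months to 2063-10-08 gives 2063-02-08.
20 days remain in February 2063 after the 8th (28 − 8).
Full months from March 2063 through May 2064 contribute their day counts.
Then 4 days into June 2064.
Total: 20 + 31 + 30 + 31 + 30 + 31 + 31 + 30 + 31 + 30 + 31 + 31 + 29 + 31 + 30 + 31 + 4 = 482.

482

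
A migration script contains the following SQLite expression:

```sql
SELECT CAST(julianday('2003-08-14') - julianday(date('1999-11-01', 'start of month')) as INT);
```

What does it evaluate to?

`start of month` rewinds 1999-11-01 to 1999-11-01.
29 days remain in November 1999 after the 1st (30 − 1).
Full months from December 1999 through July 2003 contribute their day counts.
Then 14 days into August 2003.
Total: 29 + 31 + 31 + 29 + 31 + 30 + 31 + 30 + 31 + 31 + 30 + 31 + 30 + 31 + 31 + 28 + 31 + 30 + 31 + 30 + 31 + 31 + 30 + 31 + 30 + 31 + 31 + 28 + 31 + 30 + 31 + 30 + 31 + 31 + 30 + 31 + 30 + 31 + 31 + 28 + 31 + 30 + 31 + 30 + 31 + 14 = 1382.

1382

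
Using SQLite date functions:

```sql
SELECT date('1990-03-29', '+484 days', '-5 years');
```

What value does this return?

Applying '+484 days' to 1990-03-29: counting 484 days forward gives 1991-07-26.
Adding -5 years to 1991-07-26 gives 1986-07-26.

1986-07-26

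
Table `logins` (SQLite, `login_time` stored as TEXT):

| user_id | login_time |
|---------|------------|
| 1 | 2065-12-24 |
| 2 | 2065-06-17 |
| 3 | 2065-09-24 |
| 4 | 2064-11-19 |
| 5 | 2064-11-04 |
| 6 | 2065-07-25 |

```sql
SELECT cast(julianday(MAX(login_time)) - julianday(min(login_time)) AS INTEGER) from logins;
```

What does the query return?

MIN = 2064-11-04, MAX = 2065-12-24.
26 days remain in November 2064 after the 4th (30 − 4).
Full months from December 2064 through November 2065 contribute their day counts.
Then 24 days into December 2065.
Total: 26 + 31 + 31 + 28 + 31 + 30 + 31 + 30 + 31 + 31 + 30 + 31 + 30 + 24 = 415.

415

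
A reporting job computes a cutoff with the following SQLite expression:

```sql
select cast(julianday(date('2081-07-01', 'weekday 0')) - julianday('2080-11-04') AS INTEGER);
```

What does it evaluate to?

`weekday 0` advances to the next Sunday; 2081-07-01 is a Tuesday, so it moves forward to 2081-07-06.
26 days remain in November 2080 after the 4th (30 − 4).
Full months from December 2080 through June 2081 contribute their day counts.
Then 6 days into July 2081.
Total: 26 + 31 + 31 + 28 + 31 + 30 + 31 + 30 + 6 = 244.

244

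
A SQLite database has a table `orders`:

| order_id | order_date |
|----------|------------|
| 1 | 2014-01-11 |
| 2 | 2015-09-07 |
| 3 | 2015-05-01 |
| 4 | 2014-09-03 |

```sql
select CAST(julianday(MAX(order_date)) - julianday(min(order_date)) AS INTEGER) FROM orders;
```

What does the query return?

MIN = 2014-01-11, MAX = 2015-09-07.
20 days remain in January 2014 after the 11th (31 − 11).
Full months from February 2014 through August 2015 contribute their day counts.
Then 7 days into September 2015.
Total: 20 + 28 + 31 + 30 + 31 + 30 + 31 + 31 + 30 + 31 + 30 + 31 + 31 + 28 + 31 + 30 + 31 + 30 + 31 + 31 + 7 = 604.

604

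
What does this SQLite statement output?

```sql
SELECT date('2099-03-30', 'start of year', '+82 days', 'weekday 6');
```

`start of year` rewinds 2099-03-30 to 2099-01-01.
Applying '+82 days' to 2099-01-01: counting 82 days forward gives 2099-03-24.
`weekday 6` advances to the next Saturday; 2099-03-24 is a Tuesday, so it moves forward to 2099-03-28.

2099-03-28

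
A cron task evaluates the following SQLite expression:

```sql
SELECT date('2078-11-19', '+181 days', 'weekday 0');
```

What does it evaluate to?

2079-05-21

Applying '+181 days' to 2078-11-19: counting 181 days forward gives 2079-05-19.
`weekday 0` advances to the next Sunday; 2079-05-19 is a Friday, so it moves forward to 2079-05-21.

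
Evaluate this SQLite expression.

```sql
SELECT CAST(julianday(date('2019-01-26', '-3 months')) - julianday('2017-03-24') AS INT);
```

581

Adding -3 months to 2019-01-26 gives 2018-10-26.
7 days remain in March 2017 after the 24th (31 − 24).
Full months from April 2017 through September 2018 contribute their day counts.
Then 26 days into October 2018.
Total: 7 + 30 + 31 + 30 + 31 + 31 + 30 + 31 + 30 + 31 + 31 + 28 + 31 + 30 + 31 + 30 + 31 + 31 + 30 + 26 = 581.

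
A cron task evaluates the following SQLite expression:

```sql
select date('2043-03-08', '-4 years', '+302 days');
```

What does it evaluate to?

Adding -4 years to 2043-03-08 gives 2039-03-08.
Applying '+302 days' to 2039-03-08: counting 302 days forward gives 2040-01-04.

2040-01-04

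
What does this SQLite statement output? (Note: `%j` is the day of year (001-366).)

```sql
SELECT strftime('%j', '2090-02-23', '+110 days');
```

164

First apply '+110 days': 2090-02-23 → 2090-06-13.
Day-of-year for 2090-06-13: days since 2090-01-01 inclusive = 164, zero-padded to 164.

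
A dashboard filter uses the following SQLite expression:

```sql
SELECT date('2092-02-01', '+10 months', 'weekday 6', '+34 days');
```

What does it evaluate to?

Adding +10 months to 2092-02-01 gives 2092-12-01.
`weekday 6` advances to the next Saturday; 2092-12-01 is a Monday, so it moves forward to 2092-12-06.
December 2092 has 31 days; 25 remain after the 6th, so 26 days reach 2093-01-01.
Advancing 8 more days within January lands on 2093-01-09.

2093-01-09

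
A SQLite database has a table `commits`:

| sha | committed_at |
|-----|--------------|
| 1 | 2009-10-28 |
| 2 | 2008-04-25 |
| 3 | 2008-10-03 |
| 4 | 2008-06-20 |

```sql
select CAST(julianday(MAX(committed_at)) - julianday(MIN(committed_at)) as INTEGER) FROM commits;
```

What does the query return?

551

MIN = 2008-04-25, MAX = 2009-10-28.
5 days remain in April 2008 after the 25th (30 − 25).
Full months from May 2008 through September 2009 contribute their day counts.
Then 28 days into October 2009.
Total: 5 + 31 + 30 + 31 + 31 + 30 + 31 + 30 + 31 + 31 + 28 + 31 + 30 + 31 + 30 + 31 + 31 + 30 + 28 = 551.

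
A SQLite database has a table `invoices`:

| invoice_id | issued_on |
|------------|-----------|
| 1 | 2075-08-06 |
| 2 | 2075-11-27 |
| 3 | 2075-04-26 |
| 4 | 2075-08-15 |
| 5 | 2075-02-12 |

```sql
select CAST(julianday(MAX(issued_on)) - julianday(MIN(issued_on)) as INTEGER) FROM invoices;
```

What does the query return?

MIN = 2075-02-12, MAX = 2075-11-27.
16 days remain in February 2075 after the 12th (28 − 12).
Full months from March 2075 through October 2075 contribute their day counts.
Then 27 days into November 2075.
Total: 16 + 31 + 30 + 31 + 30 + 31 + 31 + 30 + 31 + 27 = 288.

288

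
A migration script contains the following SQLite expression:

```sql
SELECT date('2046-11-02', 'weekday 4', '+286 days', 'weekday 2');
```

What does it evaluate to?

2047-08-27

`weekday 4` advances to the next Thursday; 2046-11-02 is a Friday, so it moves forward to 2046-11-08.
Applying '+286 days' to 2046-11-08: counting 286 days forward gives 2047-08-21.
`weekday 2` advances to the next Tuesday; 2047-08-21 is a Wednesday, so it moves forward to 2047-08-27.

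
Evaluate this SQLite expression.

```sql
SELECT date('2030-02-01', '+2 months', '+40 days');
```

Adding +2 months to 2030-02-01 gives 2030-04-01.
April 2030 has 30 days; 29 remain after the 1st, so 30 days reach 2030-05-01.
Advancing 10 more days within May lands on 2030-05-11.

2030-05-11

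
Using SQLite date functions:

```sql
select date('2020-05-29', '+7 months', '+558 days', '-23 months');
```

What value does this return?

2020-08-10

Adding +7 months to 2020-05-29 gives 2020-12-29.
Applying '+558 days' to 2020-12-29: counting 558 days forward gives 2022-07-10.
Adding -23 months to 2022-07-10 gives 2020-08-10.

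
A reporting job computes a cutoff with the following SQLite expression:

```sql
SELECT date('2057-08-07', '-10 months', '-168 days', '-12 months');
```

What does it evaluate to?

Adding -10 months to 2057-08-07 gives 2056-10-07.
Applying '-168 days' to 2056-10-07: counting 168 days back gives 2056-04-22.
Adding -12 months to 2056-04-22 gives 2055-04-22.

2055-04-22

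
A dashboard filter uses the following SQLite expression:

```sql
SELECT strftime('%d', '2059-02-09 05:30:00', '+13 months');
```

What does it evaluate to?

First apply '+13 months': 2059-02-09 05:30:00 → 2060-03-09 05:30:00.
`%d` extracts the 2-digit day of month: 09.

09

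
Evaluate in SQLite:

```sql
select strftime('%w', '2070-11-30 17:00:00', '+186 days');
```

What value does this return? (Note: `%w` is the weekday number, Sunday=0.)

4

First apply '+186 days': 2070-11-30 17:00:00 → 2071-06-04 17:00:00.
2071-06-04 is a Thursday; with Sunday=0 that is 4.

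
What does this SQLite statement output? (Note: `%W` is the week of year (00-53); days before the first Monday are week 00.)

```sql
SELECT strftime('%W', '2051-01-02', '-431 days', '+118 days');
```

08

First apply '-431 days', '+118 days': 2051-01-02 → 2050-02-23.
2050-02-23 is a Wednesday. SQLite's %W counts Mondays since the year started; the result is 08.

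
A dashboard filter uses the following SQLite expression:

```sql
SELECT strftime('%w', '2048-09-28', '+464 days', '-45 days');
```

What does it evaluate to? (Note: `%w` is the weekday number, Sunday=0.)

First apply '+464 days', '-45 days': 2048-09-28 → 2049-11-21.
2049-11-21 is a Sunday; with Sunday=0 that is 0.

0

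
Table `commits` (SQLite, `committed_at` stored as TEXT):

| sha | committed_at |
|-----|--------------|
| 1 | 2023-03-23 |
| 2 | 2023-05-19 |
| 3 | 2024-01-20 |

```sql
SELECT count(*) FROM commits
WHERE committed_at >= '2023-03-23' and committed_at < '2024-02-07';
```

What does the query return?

Rows in [2023-03-23, 2024-02-07): 2023-03-23, 2023-05-19, 2024-01-20 → 3 rows.

3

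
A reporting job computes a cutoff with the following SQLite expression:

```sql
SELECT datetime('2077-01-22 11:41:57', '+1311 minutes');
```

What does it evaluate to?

1311 minutes = 21h 51m; +1311 minutes from 2077-01-22 11:41:57 is 2077-01-23 09:32:57 (crosses midnight).

2077-01-23 09:32:57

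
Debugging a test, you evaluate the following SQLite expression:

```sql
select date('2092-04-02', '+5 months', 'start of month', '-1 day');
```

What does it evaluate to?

2092-08-31

Adding +5 months to 2092-04-02 gives 2092-09-02.
`start of month` rewinds 2092-09-02 to 2092-09-01.
Going back 1 day from 2092-09-01 reaches 2092-08-31 (last day of August, 31 days).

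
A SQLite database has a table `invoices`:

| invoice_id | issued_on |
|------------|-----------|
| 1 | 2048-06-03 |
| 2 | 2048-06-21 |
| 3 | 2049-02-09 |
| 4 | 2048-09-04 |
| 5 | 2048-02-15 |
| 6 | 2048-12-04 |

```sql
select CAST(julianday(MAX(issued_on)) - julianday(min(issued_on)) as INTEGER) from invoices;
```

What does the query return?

MIN = 2048-02-15, MAX = 2049-02-09.
14 days remain in February 2048 after the 15th (29 − 15).
Full months from March 2048 through January 2049 contribute their day counts.
Then 9 days into February 2049.
Total: 14 + 31 + 30 + 31 + 30 + 31 + 31 + 30 + 31 + 30 + 31 + 31 + 9 = 360.

360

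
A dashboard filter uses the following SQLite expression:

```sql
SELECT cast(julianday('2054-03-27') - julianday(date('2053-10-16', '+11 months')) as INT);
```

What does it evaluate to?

Adding +11 months to 2053-10-16 gives 2054-09-16.
4 days remain in March 2054 after the 27th (31 − 27).
April 2054: 30 days.
May 2054: 31 days.
June 2054: 30 days.
July 2054: 31 days.
August 2054: 31 days.
Then 16 days into September 2054.
Total: 4 + 30 + 31 + 30 + 31 + 31 + 16 = 173.
The subtraction is earlier − later, so the result is −173 → -173.

-173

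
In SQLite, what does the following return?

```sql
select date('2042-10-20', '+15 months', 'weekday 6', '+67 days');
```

Adding +15 months to 2042-10-20 gives 2044-01-20.
`weekday 6` advances to the next Saturday; 2044-01-20 is a Wednesday, so it moves forward to 2044-01-23.
Applying '+67 days' to 2044-01-23: counting 67 days forward gives 2044-03-30.

2044-03-30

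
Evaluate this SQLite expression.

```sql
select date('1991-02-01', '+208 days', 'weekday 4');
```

1991-08-29

Applying '+208 days' to 1991-02-01: counting 208 days forward gives 1991-08-28.
`weekday 4` advances to the next Thursday; 1991-08-28 is a Wednesday, so it moves forward to 1991-08-29.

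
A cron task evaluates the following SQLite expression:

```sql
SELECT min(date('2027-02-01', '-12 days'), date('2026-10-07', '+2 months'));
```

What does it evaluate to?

2026-12-07

date('2027-02-01', '-12 days') → 2027-01-20.
date('2026-10-07', '+2 months') → 2026-12-07.
Earlier of the two is 2026-12-07.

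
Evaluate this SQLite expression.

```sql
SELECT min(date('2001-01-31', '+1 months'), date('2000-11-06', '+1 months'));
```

date('2001-01-31', '+1 months') → 2001-03-03.
date('2000-11-06', '+1 months') → 2000-12-06.
Earlier of the two is 2000-12-06.

2000-12-06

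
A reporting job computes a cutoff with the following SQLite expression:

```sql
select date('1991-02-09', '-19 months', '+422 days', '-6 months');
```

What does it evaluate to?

Adding -19 months to 1991-02-09 gives 1989-07-09.
Applying '+422 days' to 1989-07-09: counting 422 days forward gives 1990-09-04.
Adding -6 months to 1990-09-04 gives 1990-03-04.

1990-03-04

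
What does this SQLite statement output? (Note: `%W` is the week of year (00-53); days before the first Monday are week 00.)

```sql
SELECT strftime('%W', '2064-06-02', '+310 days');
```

14

First apply '+310 days': 2064-06-02 → 2065-04-08.
2065-04-08 is a Wednesday. SQLite's %W counts Mondays since the year started; the result is 14.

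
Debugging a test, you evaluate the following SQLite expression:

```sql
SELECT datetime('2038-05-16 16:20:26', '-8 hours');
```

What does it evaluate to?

2038-05-16 08:20:26

-8 hours from 2038-05-16 16:20:26 is 2038-05-16 08:20:26.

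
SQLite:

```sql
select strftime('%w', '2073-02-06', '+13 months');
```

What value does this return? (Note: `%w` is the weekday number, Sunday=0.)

2

First apply '+13 months': 2073-02-06 → 2074-03-06.
2074-03-06 is a Tuesday; with Sunday=0 that is 2.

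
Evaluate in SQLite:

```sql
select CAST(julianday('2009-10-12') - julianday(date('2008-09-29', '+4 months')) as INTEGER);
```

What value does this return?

256

Adding +4 months to 2008-09-29 gives 2009-01-29.
2 days remain in January 2009 after the 29th (31 − 29).
Full months from February 2009 through September 2009 contribute their day counts.
Then 12 days into October 2009.
Total: 2 + 28 + 31 + 30 + 31 + 30 + 31 + 31 + 30 + 12 = 256.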